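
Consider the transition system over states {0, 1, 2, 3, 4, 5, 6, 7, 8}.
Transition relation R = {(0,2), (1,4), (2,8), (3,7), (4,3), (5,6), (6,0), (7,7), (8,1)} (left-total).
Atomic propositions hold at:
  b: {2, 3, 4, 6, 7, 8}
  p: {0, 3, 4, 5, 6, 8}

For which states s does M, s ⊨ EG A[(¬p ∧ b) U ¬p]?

{7}

Sat(¬p) = {1, 2, 7}
Sat(¬p ∧ b) = {2, 7}
A[(¬p ∧ b) U ¬p]: least fixpoint, start Z0 = Sat(¬p) = {1, 2, 7}, add states in Sat(¬p ∧ b) with every successor in Z. Already a fixed point.
Sat(A[(¬p ∧ b) U ¬p]) = {1, 2, 7}
EG A[(¬p ∧ b) U ¬p]: greatest fixpoint, start Z0 = {1, 2, 7}, keep only states in Sat with some successor in Z. Z1 = {7}; fixed.
Sat(EG A[(¬p ∧ b) U ¬p]) = {7}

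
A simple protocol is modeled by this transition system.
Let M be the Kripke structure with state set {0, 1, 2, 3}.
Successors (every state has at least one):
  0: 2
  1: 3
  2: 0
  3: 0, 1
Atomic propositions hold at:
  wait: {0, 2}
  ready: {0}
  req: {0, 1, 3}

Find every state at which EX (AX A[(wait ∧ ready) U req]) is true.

{0, 1, 3}

Sat(wait ∧ ready) = {0}
A[(wait ∧ ready) U req]: least fixpoint, start Z0 = Sat(req) = {0, 1, 3}, add states in Sat(wait ∧ ready) with every successor in Z. Already a fixed point.
Sat(A[(wait ∧ ready) U req]) = {0, 1, 3}
Sat(AX A[(wait ∧ ready) U req]) = {s : every successor in {0, 1, 3}} = {1, 2, 3}
Sat(EX (AX A[(wait ∧ ready) U req])) = {s : some successor in {1, 2, 3}} = {0, 1, 3}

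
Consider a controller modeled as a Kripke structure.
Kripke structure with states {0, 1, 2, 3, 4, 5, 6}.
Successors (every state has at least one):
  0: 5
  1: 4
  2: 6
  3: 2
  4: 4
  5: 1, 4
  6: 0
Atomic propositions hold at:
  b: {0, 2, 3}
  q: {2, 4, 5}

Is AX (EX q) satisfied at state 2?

No

Sat(EX q) = {s : some successor in {2, 4, 5}} = {0, 1, 3, 4, 5}
Sat(AX (EX q)) = {s : every successor in {0, 1, 3, 4, 5}} = {0, 1, 4, 5, 6}
2 ∉ Sat(AX (EX q)) = {0, 1, 4, 5, 6}, so the formula does not hold at 2.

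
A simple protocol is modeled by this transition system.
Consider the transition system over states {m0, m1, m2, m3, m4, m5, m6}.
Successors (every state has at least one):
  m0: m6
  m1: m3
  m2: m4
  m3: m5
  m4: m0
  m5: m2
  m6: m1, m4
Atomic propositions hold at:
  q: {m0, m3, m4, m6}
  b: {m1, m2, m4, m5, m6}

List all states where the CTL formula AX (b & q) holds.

{m0, m2}

Sat(b & q) = {m4, m6}
Sat(AX (b & q)) = {s : every successor in {m4, m6}} = {m0, m2}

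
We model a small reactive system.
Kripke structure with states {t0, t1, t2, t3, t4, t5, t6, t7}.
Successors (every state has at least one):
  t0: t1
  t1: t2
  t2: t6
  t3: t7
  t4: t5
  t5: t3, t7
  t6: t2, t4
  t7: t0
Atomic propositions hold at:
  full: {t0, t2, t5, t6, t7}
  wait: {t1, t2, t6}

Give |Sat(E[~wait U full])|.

Sat(~wait) = {t0, t3, t4, t5, t7}
E[~wait U full]: least fixpoint, start Z0 = Sat(full) = {t0, t2, t5, t6, t7}, add states in Sat(~wait) with some successor in Z. Z1 = {t0, t2, t3, t4, t5, t6, t7}; fixed.
Sat(E[~wait U full]) = {t0, t2, t3, t4, t5, t6, t7}
|Sat(E[~wait U full])| = |{t0, t2, t3, t4, t5, t6, t7}| = 7.

7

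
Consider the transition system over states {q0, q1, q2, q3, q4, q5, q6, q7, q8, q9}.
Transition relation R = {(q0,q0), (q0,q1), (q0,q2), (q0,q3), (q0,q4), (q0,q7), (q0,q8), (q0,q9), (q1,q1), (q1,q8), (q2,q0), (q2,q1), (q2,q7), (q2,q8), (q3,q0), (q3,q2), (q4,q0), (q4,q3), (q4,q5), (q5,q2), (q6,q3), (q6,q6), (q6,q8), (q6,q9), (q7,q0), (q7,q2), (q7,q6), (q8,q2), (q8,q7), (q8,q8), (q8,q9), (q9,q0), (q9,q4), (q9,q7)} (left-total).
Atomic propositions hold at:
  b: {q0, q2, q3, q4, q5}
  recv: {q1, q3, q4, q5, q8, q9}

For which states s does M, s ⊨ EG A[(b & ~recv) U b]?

{q0, q2, q3, q4, q5}

Sat(~recv) = {q0, q2, q6, q7}
Sat(b & ~recv) = {q0, q2}
A[(b & ~recv) U b]: least fixpoint, start Z0 = Sat(b) = {q0, q2, q3, q4, q5}, add states in Sat(b & ~recv) with every successor in Z. Already a fixed point.
Sat(A[(b & ~recv) U b]) = {q0, q2, q3, q4, q5}
EG A[(b & ~recv) U b]: greatest fixpoint, start Z0 = {q0, q2, q3, q4, q5}, keep only states in Sat with some successor in Z. Already a fixed point.
Sat(EG A[(b & ~recv) U b]) = {q0, q2, q3, q4, q5}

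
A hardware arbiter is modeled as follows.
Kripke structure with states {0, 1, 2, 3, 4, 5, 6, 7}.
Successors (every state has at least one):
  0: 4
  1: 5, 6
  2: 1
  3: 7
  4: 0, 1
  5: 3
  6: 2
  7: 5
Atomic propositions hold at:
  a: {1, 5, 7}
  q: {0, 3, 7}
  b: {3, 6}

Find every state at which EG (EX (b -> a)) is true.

Sat(b -> a) = {0, 1, 2, 4, 5, 7}
Sat(EX (b -> a)) = {s : some successor in {0, 1, 2, 4, 5, 7}} = {0, 1, 2, 3, 4, 6, 7}
EG (EX (b -> a)): greatest fixpoint, start Z0 = {0, 1, 2, 3, 4, 6, 7}, keep only states in Sat with some successor in Z. Z1 = {0, 1, 2, 3, 4, 6}; Z2 = {0, 1, 2, 4, 6}; fixed.
Sat(EG (EX (b -> a))) = {0, 1, 2, 4, 6}

{0, 1, 2, 4, 6}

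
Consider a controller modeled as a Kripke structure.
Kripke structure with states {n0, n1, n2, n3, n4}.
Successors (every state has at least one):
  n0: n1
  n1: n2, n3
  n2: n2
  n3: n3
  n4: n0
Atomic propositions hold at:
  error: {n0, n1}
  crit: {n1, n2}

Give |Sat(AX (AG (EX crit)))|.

Sat(EX crit) = {s : some successor in {n1, n2}} = {n0, n1, n2}
AG (EX crit): greatest fixpoint, start Z0 = {n0, n1, n2}, keep only states in Sat with every successor in Z. Z1 = {n0, n2}; Z2 = {n2}; fixed.
Sat(AG (EX crit)) = {n2}
Sat(AX (AG (EX crit))) = {s : every successor in {n2}} = {n2}
|Sat(AX (AG (EX crit)))| = |{n2}| = 1.

1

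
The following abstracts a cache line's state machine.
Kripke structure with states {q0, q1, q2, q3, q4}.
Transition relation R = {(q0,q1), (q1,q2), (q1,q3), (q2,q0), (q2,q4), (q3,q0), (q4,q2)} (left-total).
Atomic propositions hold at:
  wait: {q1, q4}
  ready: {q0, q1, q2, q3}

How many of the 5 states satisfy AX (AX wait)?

Sat(AX wait) = {s : every successor in {q1, q4}} = {q0}
Sat(AX (AX wait)) = {s : every successor in {q0}} = {q3}
|Sat(AX (AX wait))| = |{q3}| = 1.

1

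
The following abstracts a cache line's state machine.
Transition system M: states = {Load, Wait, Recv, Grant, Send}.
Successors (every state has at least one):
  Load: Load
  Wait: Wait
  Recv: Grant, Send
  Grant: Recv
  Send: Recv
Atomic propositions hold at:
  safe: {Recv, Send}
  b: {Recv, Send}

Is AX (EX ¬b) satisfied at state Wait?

Yes

Sat(¬b) = {Load, Wait, Grant}
Sat(EX ¬b) = {s : some successor in {Load, Wait, Grant}} = {Load, Wait, Recv}
Sat(AX (EX ¬b)) = {s : every successor in {Load, Wait, Recv}} = {Load, Wait, Grant, Send}
Wait ∈ Sat(AX (EX ¬b)) = {Load, Wait, Grant, Send}, so the formula holds at Wait.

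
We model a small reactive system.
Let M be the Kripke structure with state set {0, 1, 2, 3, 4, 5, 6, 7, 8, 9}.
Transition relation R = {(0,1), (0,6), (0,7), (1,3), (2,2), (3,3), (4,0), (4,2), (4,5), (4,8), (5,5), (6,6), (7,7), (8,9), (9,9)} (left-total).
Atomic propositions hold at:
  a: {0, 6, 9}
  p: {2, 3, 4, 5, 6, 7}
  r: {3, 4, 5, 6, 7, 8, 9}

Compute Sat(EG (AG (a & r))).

Sat(a & r) = {6, 9}
AG (a & r): greatest fixpoint, start Z0 = {6, 9}, keep only states in Sat with every successor in Z. Already a fixed point.
Sat(AG (a & r)) = {6, 9}
EG (AG (a & r)): greatest fixpoint, start Z0 = {6, 9}, keep only states in Sat with some successor in Z. Already a fixed point.
Sat(EG (AG (a & r))) = {6, 9}

{6, 9}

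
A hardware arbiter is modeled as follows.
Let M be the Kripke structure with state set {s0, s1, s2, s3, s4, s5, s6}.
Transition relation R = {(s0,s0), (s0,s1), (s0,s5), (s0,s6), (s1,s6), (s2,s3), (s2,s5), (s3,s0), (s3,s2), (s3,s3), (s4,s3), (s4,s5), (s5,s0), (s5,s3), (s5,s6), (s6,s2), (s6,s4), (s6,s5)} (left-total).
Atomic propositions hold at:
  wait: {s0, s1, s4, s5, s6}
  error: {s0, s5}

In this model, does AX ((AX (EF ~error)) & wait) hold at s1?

Yes

Sat(~error) = {s1, s2, s3, s4, s6}
EF ~error: least fixpoint, start Z0 = {s1, s2, s3, s4, s6}, add states with some successor in Z. Z1 = {s0, s1, s2, s3, s4, s5, s6}; fixed.
Sat(EF ~error) = {s0, s1, s2, s3, s4, s5, s6}
Sat(AX (EF ~error)) = {s : every successor in {s0, s1, s2, s3, s4, s5, s6}} = {s0, s1, s2, s3, s4, s5, s6}
Sat((AX (EF ~error)) & wait) = {s0, s1, s4, s5, s6}
Sat(AX ((AX (EF ~error)) & wait)) = {s : every successor in {s0, s1, s4, s5, s6}} = {s0, s1}
s1 ∈ Sat(AX ((AX (EF ~error)) & wait)) = {s0, s1}, so the formula holds at s1.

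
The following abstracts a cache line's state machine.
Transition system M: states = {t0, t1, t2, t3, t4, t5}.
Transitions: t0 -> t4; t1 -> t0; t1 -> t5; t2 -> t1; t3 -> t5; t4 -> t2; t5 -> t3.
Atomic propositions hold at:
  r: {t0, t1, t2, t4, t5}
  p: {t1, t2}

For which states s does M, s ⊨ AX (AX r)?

Sat(AX r) = {s : every successor in {t0, t1, t2, t4, t5}} = {t0, t1, t2, t3, t4}
Sat(AX (AX r)) = {s : every successor in {t0, t1, t2, t3, t4}} = {t0, t2, t4, t5}

{t0, t2, t4, t5}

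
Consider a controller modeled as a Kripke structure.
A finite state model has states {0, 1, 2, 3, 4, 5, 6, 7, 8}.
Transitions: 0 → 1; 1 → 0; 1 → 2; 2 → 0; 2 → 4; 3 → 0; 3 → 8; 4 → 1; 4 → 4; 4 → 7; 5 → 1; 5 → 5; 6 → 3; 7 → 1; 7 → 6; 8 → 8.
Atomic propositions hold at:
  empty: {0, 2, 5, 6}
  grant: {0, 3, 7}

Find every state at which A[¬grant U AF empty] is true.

{0, 1, 2, 5, 6, 7}

Sat(¬grant) = {1, 2, 4, 5, 6, 8}
AF empty: least fixpoint, start Z0 = {0, 2, 5, 6}, add states with every successor in Z. Z1 = {0, 1, 2, 5, 6}; Z2 = {0, 1, 2, 5, 6, 7}; fixed.
Sat(AF empty) = {0, 1, 2, 5, 6, 7}
A[¬grant U AF empty]: least fixpoint, start Z0 = Sat(AF empty) = {0, 1, 2, 5, 6, 7}, add states in Sat(¬grant) with every successor in Z. Already a fixed point.
Sat(A[¬grant U AF empty]) = {0, 1, 2, 5, 6, 7}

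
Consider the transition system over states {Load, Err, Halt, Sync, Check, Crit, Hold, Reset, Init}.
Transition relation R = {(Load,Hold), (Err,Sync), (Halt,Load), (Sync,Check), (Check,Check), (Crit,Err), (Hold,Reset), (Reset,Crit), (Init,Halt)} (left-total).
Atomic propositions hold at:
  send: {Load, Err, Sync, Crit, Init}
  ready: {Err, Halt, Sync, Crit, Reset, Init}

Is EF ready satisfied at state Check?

EF ready: least fixpoint, start Z0 = {Err, Halt, Sync, Crit, Reset, Init}, add states with some successor in Z. Z1 = {Err, Halt, Sync, Crit, Hold, Reset, Init}; Z2 = {Load, Err, Halt, Sync, Crit, Hold, Reset, Init}; fixed.
Sat(EF ready) = {Load, Err, Halt, Sync, Crit, Hold, Reset, Init}
Check ∉ Sat(EF ready) = {Load, Err, Halt, Sync, Crit, Hold, Reset, Init}, so the formula does not hold at Check.

No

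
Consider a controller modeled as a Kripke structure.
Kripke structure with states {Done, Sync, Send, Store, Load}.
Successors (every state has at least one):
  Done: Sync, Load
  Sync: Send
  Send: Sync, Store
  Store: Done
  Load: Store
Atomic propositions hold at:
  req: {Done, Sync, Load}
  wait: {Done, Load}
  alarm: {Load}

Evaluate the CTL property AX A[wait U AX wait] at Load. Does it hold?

Yes

Sat(AX wait) = {s : every successor in {Done, Load}} = {Store}
A[wait U AX wait]: least fixpoint, start Z0 = Sat(AX wait) = {Store}, add states in Sat(wait) with every successor in Z. Z1 = {Store, Load}; fixed.
Sat(A[wait U AX wait]) = {Store, Load}
Sat(AX A[wait U AX wait]) = {s : every successor in {Store, Load}} = {Load}
Load ∈ Sat(AX A[wait U AX wait]) = {Load}, so the formula holds at Load.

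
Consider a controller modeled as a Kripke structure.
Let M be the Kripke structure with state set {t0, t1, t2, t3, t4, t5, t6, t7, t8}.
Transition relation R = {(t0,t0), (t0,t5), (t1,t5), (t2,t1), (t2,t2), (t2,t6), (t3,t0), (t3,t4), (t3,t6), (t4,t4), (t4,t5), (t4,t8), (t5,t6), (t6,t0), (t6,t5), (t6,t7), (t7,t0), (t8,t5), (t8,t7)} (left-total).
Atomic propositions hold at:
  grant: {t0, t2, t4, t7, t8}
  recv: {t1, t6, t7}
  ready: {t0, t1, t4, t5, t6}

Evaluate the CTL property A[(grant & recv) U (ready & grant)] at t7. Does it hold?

Yes

Sat(grant & recv) = {t7}
Sat(ready & grant) = {t0, t4}
A[(grant & recv) U (ready & grant)]: least fixpoint, start Z0 = Sat((ready & grant)) = {t0, t4}, add states in Sat(grant & recv) with every successor in Z. Z1 = {t0, t4, t7}; fixed.
Sat(A[(grant & recv) U (ready & grant)]) = {t0, t4, t7}
t7 ∈ Sat(A[(grant & recv) U (ready & grant)]) = {t0, t4, t7}, so the formula holds at t7.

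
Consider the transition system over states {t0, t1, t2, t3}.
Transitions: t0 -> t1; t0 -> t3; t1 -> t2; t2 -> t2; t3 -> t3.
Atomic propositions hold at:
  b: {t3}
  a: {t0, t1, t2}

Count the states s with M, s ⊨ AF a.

3

AF a: least fixpoint, start Z0 = {t0, t1, t2}, add states with every successor in Z. Already a fixed point.
Sat(AF a) = {t0, t1, t2}
|Sat(AF a)| = |{t0, t1, t2}| = 3.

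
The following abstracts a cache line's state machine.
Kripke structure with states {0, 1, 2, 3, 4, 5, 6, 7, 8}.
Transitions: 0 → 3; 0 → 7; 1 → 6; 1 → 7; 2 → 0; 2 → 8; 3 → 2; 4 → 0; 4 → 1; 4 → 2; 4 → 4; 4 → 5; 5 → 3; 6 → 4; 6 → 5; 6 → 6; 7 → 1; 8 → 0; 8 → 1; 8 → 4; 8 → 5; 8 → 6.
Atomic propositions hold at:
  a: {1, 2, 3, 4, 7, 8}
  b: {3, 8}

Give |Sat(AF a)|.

AF a: least fixpoint, start Z0 = {1, 2, 3, 4, 7, 8}, add states with every successor in Z. Z1 = {0, 1, 2, 3, 4, 5, 7, 8}; fixed.
Sat(AF a) = {0, 1, 2, 3, 4, 5, 7, 8}
|Sat(AF a)| = |{0, 1, 2, 3, 4, 5, 7, 8}| = 8.

8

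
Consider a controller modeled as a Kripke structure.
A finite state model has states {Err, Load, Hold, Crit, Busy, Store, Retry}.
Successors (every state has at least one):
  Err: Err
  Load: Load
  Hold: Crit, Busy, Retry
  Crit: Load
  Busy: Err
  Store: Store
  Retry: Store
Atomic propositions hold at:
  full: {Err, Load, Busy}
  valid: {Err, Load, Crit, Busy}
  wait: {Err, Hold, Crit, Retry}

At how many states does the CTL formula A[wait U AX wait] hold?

2

Sat(AX wait) = {s : every successor in {Err, Hold, Crit, Retry}} = {Err, Busy}
A[wait U AX wait]: least fixpoint, start Z0 = Sat(AX wait) = {Err, Busy}, add states in Sat(wait) with every successor in Z. Already a fixed point.
Sat(A[wait U AX wait]) = {Err, Busy}
|Sat(A[wait U AX wait])| = |{Err, Busy}| = 2.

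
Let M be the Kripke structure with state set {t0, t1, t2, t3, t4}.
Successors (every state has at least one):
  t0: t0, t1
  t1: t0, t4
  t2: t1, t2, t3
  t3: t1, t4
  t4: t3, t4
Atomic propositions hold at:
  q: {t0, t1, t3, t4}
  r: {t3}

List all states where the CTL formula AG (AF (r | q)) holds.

Sat(r | q) = {t0, t1, t3, t4}
AF (r | q): least fixpoint, start Z0 = {t0, t1, t3, t4}, add states with every successor in Z. Already a fixed point.
Sat(AF (r | q)) = {t0, t1, t3, t4}
AG (AF (r | q)): greatest fixpoint, start Z0 = {t0, t1, t3, t4}, keep only states in Sat with every successor in Z. Already a fixed point.
Sat(AG (AF (r | q))) = {t0, t1, t3, t4}

{t0, t1, t3, t4}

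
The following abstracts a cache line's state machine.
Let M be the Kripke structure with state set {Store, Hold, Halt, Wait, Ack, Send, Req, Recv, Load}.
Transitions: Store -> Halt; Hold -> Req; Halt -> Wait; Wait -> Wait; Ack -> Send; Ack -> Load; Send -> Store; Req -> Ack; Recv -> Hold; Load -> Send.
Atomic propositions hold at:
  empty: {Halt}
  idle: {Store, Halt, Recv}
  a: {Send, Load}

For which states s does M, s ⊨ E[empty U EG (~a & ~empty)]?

Sat(~a) = {Store, Hold, Halt, Wait, Ack, Req, Recv}
Sat(~empty) = {Store, Hold, Wait, Ack, Send, Req, Recv, Load}
Sat(~a & ~empty) = {Store, Hold, Wait, Ack, Req, Recv}
EG (~a & ~empty): greatest fixpoint, start Z0 = {Store, Hold, Wait, Ack, Req, Recv}, keep only states in Sat with some successor in Z. Z1 = {Hold, Wait, Req, Recv}; Z2 = {Hold, Wait, Recv}; Z3 = {Wait, Recv}; Z4 = {Wait}; fixed.
Sat(EG (~a & ~empty)) = {Wait}
E[empty U EG (~a & ~empty)]: least fixpoint, start Z0 = Sat(EG (~a & ~empty)) = {Wait}, add states in Sat(empty) with some successor in Z. Z1 = {Halt, Wait}; fixed.
Sat(E[empty U EG (~a & ~empty)]) = {Halt, Wait}

{Halt, Wait}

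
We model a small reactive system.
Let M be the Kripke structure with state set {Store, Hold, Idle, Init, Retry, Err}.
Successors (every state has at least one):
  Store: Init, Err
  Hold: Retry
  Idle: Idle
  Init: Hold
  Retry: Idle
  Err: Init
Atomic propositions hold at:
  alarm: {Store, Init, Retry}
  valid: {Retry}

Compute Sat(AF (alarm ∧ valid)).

{Store, Hold, Init, Retry, Err}

Sat(alarm ∧ valid) = {Retry}
AF (alarm ∧ valid): least fixpoint, start Z0 = {Retry}, add states with every successor in Z. Z1 = {Hold, Retry}; Z2 = {Hold, Init, Retry}; Z3 = {Hold, Init, Retry, Err}; Z4 = {Store, Hold, Init, Retry, Err}; fixed.
Sat(AF (alarm ∧ valid)) = {Store, Hold, Init, Retry, Err}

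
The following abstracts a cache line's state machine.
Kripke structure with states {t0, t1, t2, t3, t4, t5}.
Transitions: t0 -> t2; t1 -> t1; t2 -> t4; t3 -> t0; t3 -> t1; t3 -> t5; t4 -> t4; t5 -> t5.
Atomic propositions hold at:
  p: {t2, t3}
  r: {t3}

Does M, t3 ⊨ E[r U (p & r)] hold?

Sat(p & r) = {t3}
E[r U (p & r)]: least fixpoint, start Z0 = Sat((p & r)) = {t3}, add states in Sat(r) with some successor in Z. Already a fixed point.
Sat(E[r U (p & r)]) = {t3}
t3 ∈ Sat(E[r U (p & r)]) = {t3}, so the formula holds at t3.

Yes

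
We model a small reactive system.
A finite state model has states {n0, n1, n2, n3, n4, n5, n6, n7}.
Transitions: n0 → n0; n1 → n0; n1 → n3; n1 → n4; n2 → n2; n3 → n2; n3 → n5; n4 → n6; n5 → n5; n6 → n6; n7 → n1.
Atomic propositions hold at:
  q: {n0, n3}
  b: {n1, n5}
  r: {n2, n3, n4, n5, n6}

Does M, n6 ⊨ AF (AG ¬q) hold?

Sat(¬q) = {n1, n2, n4, n5, n6, n7}
AG ¬q: greatest fixpoint, start Z0 = {n1, n2, n4, n5, n6, n7}, keep only states in Sat with every successor in Z. Z1 = {n2, n4, n5, n6, n7}; Z2 = {n2, n4, n5, n6}; fixed.
Sat(AG ¬q) = {n2, n4, n5, n6}
AF (AG ¬q): least fixpoint, start Z0 = {n2, n4, n5, n6}, add states with every successor in Z. Z1 = {n2, n3, n4, n5, n6}; fixed.
Sat(AF (AG ¬q)) = {n2, n3, n4, n5, n6}
n6 ∈ Sat(AF (AG ¬q)) = {n2, n3, n4, n5, n6}, so the formula holds at n6.

Yes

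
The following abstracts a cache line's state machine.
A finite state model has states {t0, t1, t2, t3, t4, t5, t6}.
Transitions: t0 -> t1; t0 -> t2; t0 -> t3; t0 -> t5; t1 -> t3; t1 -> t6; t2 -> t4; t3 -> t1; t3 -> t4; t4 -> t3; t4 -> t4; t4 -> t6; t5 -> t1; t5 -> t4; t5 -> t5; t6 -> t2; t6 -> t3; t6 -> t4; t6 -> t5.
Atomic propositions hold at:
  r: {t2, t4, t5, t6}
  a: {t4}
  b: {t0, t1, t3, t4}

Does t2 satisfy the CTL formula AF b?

Yes

AF b: least fixpoint, start Z0 = {t0, t1, t3, t4}, add states with every successor in Z. Z1 = {t0, t1, t2, t3, t4}; fixed.
Sat(AF b) = {t0, t1, t2, t3, t4}
t2 ∈ Sat(AF b) = {t0, t1, t2, t3, t4}, so the formula holds at t2.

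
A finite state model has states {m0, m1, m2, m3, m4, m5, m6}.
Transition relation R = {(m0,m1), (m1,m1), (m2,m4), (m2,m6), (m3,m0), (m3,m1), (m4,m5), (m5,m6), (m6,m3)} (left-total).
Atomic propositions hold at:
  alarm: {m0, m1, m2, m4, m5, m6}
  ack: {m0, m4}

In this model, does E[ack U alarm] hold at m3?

E[ack U alarm]: least fixpoint, start Z0 = Sat(alarm) = {m0, m1, m2, m4, m5, m6}, add states in Sat(ack) with some successor in Z. Already a fixed point.
Sat(E[ack U alarm]) = {m0, m1, m2, m4, m5, m6}
m3 ∉ Sat(E[ack U alarm]) = {m0, m1, m2, m4, m5, m6}, so the formula does not hold at m3.

No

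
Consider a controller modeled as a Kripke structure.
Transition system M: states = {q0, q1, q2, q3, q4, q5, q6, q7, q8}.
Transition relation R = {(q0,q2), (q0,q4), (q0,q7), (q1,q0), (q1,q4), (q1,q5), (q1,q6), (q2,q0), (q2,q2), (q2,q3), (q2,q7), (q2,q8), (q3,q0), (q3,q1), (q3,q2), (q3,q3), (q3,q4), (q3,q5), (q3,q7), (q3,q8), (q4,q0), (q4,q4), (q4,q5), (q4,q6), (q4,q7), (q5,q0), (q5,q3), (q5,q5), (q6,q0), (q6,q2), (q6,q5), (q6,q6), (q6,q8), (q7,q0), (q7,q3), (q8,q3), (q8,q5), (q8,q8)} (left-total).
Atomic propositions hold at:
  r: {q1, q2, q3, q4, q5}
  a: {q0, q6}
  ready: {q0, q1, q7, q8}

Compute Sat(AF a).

{q0, q6}

AF a: least fixpoint, start Z0 = {q0, q6}, add states with every successor in Z. Already a fixed point.
Sat(AF a) = {q0, q6}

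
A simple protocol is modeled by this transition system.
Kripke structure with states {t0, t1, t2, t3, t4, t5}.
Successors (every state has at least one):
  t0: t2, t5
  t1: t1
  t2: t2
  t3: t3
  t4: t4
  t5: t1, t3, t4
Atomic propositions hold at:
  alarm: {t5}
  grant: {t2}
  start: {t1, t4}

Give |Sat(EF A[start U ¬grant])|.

5

Sat(¬grant) = {t0, t1, t3, t4, t5}
A[start U ¬grant]: least fixpoint, start Z0 = Sat(¬grant) = {t0, t1, t3, t4, t5}, add states in Sat(start) with every successor in Z. Already a fixed point.
Sat(A[start U ¬grant]) = {t0, t1, t3, t4, t5}
EF A[start U ¬grant]: least fixpoint, start Z0 = {t0, t1, t3, t4, t5}, add states with some successor in Z. Already a fixed point.
Sat(EF A[start U ¬grant]) = {t0, t1, t3, t4, t5}
|Sat(EF A[start U ¬grant])| = |{t0, t1, t3, t4, t5}| = 5.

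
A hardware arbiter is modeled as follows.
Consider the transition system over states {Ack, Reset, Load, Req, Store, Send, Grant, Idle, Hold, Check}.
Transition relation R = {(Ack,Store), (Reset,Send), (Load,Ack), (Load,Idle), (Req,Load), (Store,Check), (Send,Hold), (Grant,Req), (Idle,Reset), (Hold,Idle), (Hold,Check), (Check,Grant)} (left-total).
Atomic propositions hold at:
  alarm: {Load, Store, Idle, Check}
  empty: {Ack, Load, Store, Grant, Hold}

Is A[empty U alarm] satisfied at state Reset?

No

A[empty U alarm]: least fixpoint, start Z0 = Sat(alarm) = {Load, Store, Idle, Check}, add states in Sat(empty) with every successor in Z. Z1 = {Ack, Load, Store, Idle, Hold, Check}; fixed.
Sat(A[empty U alarm]) = {Ack, Load, Store, Idle, Hold, Check}
Reset ∉ Sat(A[empty U alarm]) = {Ack, Load, Store, Idle, Hold, Check}, so the formula does not hold at Reset.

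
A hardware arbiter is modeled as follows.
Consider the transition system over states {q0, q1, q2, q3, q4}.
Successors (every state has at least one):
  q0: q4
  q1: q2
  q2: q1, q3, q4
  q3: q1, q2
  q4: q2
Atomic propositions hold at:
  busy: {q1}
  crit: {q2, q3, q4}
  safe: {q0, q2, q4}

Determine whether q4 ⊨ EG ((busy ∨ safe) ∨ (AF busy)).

Sat(busy ∨ safe) = {q0, q1, q2, q4}
AF busy: least fixpoint, start Z0 = {q1}, add states with every successor in Z. Already a fixed point.
Sat(AF busy) = {q1}
Sat((busy ∨ safe) ∨ (AF busy)) = {q0, q1, q2, q4}
EG ((busy ∨ safe) ∨ (AF busy)): greatest fixpoint, start Z0 = {q0, q1, q2, q4}, keep only states in Sat with some successor in Z. Already a fixed point.
Sat(EG ((busy ∨ safe) ∨ (AF busy))) = {q0, q1, q2, q4}
q4 ∈ Sat(EG ((busy ∨ safe) ∨ (AF busy))) = {q0, q1, q2, q4}, so the formula holds at q4.

Yes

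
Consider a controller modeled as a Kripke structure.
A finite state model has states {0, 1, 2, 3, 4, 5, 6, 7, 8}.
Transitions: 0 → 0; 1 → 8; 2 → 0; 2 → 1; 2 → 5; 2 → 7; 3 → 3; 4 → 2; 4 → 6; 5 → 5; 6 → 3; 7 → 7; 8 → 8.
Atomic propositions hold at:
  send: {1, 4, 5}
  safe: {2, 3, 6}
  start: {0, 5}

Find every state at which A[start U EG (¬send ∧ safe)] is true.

{3, 6}

Sat(¬send) = {0, 2, 3, 6, 7, 8}
Sat(¬send ∧ safe) = {2, 3, 6}
EG (¬send ∧ safe): greatest fixpoint, start Z0 = {2, 3, 6}, keep only states in Sat with some successor in Z. Z1 = {3, 6}; fixed.
Sat(EG (¬send ∧ safe)) = {3, 6}
A[start U EG (¬send ∧ safe)]: least fixpoint, start Z0 = Sat(EG (¬send ∧ safe)) = {3, 6}, add states in Sat(start) with every successor in Z. Already a fixed point.
Sat(A[start U EG (¬send ∧ safe)]) = {3, 6}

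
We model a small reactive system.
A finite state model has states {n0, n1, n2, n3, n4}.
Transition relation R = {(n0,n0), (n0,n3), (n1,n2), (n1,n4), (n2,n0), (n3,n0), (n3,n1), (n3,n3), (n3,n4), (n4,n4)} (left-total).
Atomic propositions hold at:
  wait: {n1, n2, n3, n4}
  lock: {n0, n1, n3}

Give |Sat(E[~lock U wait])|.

Sat(~lock) = {n2, n4}
E[~lock U wait]: least fixpoint, start Z0 = Sat(wait) = {n1, n2, n3, n4}, add states in Sat(~lock) with some successor in Z. Already a fixed point.
Sat(E[~lock U wait]) = {n1, n2, n3, n4}
|Sat(E[~lock U wait])| = |{n1, n2, n3, n4}| = 4.

4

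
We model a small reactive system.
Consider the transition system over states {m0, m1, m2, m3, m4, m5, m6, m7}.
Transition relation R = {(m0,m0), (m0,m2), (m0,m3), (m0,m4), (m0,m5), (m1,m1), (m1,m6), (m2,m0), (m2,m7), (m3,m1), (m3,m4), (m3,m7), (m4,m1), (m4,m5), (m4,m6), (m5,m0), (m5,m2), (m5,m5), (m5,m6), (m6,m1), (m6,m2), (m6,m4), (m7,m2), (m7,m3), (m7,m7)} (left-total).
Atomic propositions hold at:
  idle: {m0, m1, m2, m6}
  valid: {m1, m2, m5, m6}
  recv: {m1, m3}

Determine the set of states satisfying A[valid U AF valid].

{m1, m2, m4, m5, m6}

AF valid: least fixpoint, start Z0 = {m1, m2, m5, m6}, add states with every successor in Z. Z1 = {m1, m2, m4, m5, m6}; fixed.
Sat(AF valid) = {m1, m2, m4, m5, m6}
A[valid U AF valid]: least fixpoint, start Z0 = Sat(AF valid) = {m1, m2, m4, m5, m6}, add states in Sat(valid) with every successor in Z. Already a fixed point.
Sat(A[valid U AF valid]) = {m1, m2, m4, m5, m6}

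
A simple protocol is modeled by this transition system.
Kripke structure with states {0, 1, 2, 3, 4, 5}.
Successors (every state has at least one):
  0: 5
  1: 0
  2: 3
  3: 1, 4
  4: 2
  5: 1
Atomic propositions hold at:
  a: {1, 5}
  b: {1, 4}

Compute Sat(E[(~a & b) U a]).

{1, 5}

Sat(~a) = {0, 2, 3, 4}
Sat(~a & b) = {4}
E[(~a & b) U a]: least fixpoint, start Z0 = Sat(a) = {1, 5}, add states in Sat(~a & b) with some successor in Z. Already a fixed point.
Sat(E[(~a & b) U a]) = {1, 5}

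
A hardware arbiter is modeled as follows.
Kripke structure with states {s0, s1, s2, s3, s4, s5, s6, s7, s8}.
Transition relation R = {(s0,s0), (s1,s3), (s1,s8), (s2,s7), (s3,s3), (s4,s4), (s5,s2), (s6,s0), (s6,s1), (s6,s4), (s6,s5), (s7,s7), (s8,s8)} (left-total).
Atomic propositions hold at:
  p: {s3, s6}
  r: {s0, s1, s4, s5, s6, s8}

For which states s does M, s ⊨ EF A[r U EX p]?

Sat(EX p) = {s : some successor in {s3, s6}} = {s1, s3}
A[r U EX p]: least fixpoint, start Z0 = Sat(EX p) = {s1, s3}, add states in Sat(r) with every successor in Z. Already a fixed point.
Sat(A[r U EX p]) = {s1, s3}
EF A[r U EX p]: least fixpoint, start Z0 = {s1, s3}, add states with some successor in Z. Z1 = {s1, s3, s6}; fixed.
Sat(EF A[r U EX p]) = {s1, s3, s6}

{s1, s3, s6}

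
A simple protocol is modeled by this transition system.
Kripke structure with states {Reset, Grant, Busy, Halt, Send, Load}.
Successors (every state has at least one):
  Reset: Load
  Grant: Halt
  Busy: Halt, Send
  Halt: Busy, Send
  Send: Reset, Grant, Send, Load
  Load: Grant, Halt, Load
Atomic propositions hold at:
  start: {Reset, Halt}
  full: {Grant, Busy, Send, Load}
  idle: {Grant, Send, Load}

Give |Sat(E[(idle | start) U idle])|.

Sat(idle | start) = {Reset, Grant, Halt, Send, Load}
E[(idle | start) U idle]: least fixpoint, start Z0 = Sat(idle) = {Grant, Send, Load}, add states in Sat(idle | start) with some successor in Z. Z1 = {Reset, Grant, Halt, Send, Load}; fixed.
Sat(E[(idle | start) U idle]) = {Reset, Grant, Halt, Send, Load}
|Sat(E[(idle | start) U idle])| = |{Reset, Grant, Halt, Send, Load}| = 5.

5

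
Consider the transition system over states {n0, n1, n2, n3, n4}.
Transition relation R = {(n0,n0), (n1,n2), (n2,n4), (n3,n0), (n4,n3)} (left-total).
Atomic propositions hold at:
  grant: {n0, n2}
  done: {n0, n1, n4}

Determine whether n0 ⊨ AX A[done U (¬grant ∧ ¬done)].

Sat(¬grant) = {n1, n3, n4}
Sat(¬done) = {n2, n3}
Sat(¬grant ∧ ¬done) = {n3}
A[done U (¬grant ∧ ¬done)]: least fixpoint, start Z0 = Sat((¬grant ∧ ¬done)) = {n3}, add states in Sat(done) with every successor in Z. Z1 = {n3, n4}; fixed.
Sat(A[done U (¬grant ∧ ¬done)]) = {n3, n4}
Sat(AX A[done U (¬grant ∧ ¬done)]) = {s : every successor in {n3, n4}} = {n2, n4}
n0 ∉ Sat(AX A[done U (¬grant ∧ ¬done)]) = {n2, n4}, so the formula does not hold at n0.

No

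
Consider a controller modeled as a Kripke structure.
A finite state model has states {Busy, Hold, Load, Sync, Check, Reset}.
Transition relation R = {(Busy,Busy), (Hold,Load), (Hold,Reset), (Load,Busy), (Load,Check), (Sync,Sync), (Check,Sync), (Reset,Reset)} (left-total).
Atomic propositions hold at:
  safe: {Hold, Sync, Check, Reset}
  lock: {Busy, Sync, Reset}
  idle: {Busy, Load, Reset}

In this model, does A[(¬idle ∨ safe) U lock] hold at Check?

Yes

Sat(¬idle) = {Hold, Sync, Check}
Sat(¬idle ∨ safe) = {Hold, Sync, Check, Reset}
A[(¬idle ∨ safe) U lock]: least fixpoint, start Z0 = Sat(lock) = {Busy, Sync, Reset}, add states in Sat(¬idle ∨ safe) with every successor in Z. Z1 = {Busy, Sync, Check, Reset}; fixed.
Sat(A[(¬idle ∨ safe) U lock]) = {Busy, Sync, Check, Reset}
Check ∈ Sat(A[(¬idle ∨ safe) U lock]) = {Busy, Sync, Check, Reset}, so the formula holds at Check.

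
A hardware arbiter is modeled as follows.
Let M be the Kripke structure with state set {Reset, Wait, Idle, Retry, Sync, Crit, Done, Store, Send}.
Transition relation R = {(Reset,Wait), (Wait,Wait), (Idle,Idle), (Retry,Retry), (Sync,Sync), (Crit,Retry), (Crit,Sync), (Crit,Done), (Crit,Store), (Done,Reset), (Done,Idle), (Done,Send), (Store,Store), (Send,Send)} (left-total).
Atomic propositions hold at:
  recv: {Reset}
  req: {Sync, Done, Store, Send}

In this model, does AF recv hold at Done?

AF recv: least fixpoint, start Z0 = {Reset}, add states with every successor in Z. Already a fixed point.
Sat(AF recv) = {Reset}
Done ∉ Sat(AF recv) = {Reset}, so the formula does not hold at Done.

No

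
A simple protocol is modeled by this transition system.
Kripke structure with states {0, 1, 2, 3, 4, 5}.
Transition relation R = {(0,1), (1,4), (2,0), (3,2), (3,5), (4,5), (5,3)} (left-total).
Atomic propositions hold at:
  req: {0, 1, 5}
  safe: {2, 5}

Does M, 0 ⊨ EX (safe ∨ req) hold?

Yes

Sat(safe ∨ req) = {0, 1, 2, 5}
Sat(EX (safe ∨ req)) = {s : some successor in {0, 1, 2, 5}} = {0, 2, 3, 4}
0 ∈ Sat(EX (safe ∨ req)) = {0, 2, 3, 4}, so the formula holds at 0.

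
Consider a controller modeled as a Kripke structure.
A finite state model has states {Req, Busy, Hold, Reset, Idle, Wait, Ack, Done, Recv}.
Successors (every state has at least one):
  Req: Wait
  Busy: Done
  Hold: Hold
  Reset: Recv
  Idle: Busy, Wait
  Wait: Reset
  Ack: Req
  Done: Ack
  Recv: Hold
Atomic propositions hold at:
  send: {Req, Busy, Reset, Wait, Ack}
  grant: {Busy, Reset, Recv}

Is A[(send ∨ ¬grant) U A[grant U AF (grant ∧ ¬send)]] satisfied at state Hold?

No

Sat(¬grant) = {Req, Hold, Idle, Wait, Ack, Done}
Sat(send ∨ ¬grant) = {Req, Busy, Hold, Reset, Idle, Wait, Ack, Done}
Sat(¬send) = {Hold, Idle, Done, Recv}
Sat(grant ∧ ¬send) = {Recv}
AF (grant ∧ ¬send): least fixpoint, start Z0 = {Recv}, add states with every successor in Z. Z1 = {Reset, Recv}; Z2 = {Reset, Wait, Recv}; Z3 = {Req, Reset, Wait, Recv}; Z4 = {Req, Reset, Wait, Ack, Recv}; Z5 = {Req, Reset, Wait, Ack, Done, Recv}; Z6 = {Req, Busy, Reset, Wait, Ack, Done, Recv}; Z7 = {Req, Busy, Reset, Idle, Wait, Ack, Done, Recv}; fixed.
Sat(AF (grant ∧ ¬send)) = {Req, Busy, Reset, Idle, Wait, Ack, Done, Recv}
A[grant U AF (grant ∧ ¬send)]: least fixpoint, start Z0 = Sat(AF (grant ∧ ¬send)) = {Req, Busy, Reset, Idle, Wait, Ack, Done, Recv}, add states in Sat(grant) with every successor in Z. Already a fixed point.
Sat(A[grant U AF (grant ∧ ¬send)]) = {Req, Busy, Reset, Idle, Wait, Ack, Done, Recv}
A[(send ∨ ¬grant) U A[grant U AF (grant ∧ ¬send)]]: least fixpoint, start Z0 = Sat(A[grant U AF (grant ∧ ¬send)]) = {Req, Busy, Reset, Idle, Wait, Ack, Done, Recv}, add states in Sat(send ∨ ¬grant) with every successor in Z. Already a fixed point.
Sat(A[(send ∨ ¬grant) U A[grant U AF (grant ∧ ¬send)]]) = {Req, Busy, Reset, Idle, Wait, Ack, Done, Recv}
Hold ∉ Sat(A[(send ∨ ¬grant) U A[grant U AF (grant ∧ ¬send)]]) = {Req, Busy, Reset, Idle, Wait, Ack, Done, Recv}, so the formula does not hold at Hold.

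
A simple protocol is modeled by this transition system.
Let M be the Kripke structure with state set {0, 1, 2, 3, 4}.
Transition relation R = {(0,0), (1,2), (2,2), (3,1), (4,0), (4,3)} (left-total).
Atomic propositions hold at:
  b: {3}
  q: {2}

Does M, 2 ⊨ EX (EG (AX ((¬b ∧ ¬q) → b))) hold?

Yes

Sat(¬b) = {0, 1, 2, 4}
Sat(¬q) = {0, 1, 3, 4}
Sat(¬b ∧ ¬q) = {0, 1, 4}
Sat((¬b ∧ ¬q) → b) = {2, 3}
Sat(AX ((¬b ∧ ¬q) → b)) = {s : every successor in {2, 3}} = {1, 2}
EG (AX ((¬b ∧ ¬q) → b)): greatest fixpoint, start Z0 = {1, 2}, keep only states in Sat with some successor in Z. Already a fixed point.
Sat(EG (AX ((¬b ∧ ¬q) → b))) = {1, 2}
Sat(EX (EG (AX ((¬b ∧ ¬q) → b)))) = {s : some successor in {1, 2}} = {1, 2, 3}
2 ∈ Sat(EX (EG (AX ((¬b ∧ ¬q) → b)))) = {1, 2, 3}, so the formula holds at 2.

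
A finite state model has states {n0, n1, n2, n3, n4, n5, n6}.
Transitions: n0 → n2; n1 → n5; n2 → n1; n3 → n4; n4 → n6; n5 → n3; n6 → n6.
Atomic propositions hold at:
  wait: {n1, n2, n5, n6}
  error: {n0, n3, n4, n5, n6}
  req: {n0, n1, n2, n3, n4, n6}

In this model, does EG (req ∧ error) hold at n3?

Yes

Sat(req ∧ error) = {n0, n3, n4, n6}
EG (req ∧ error): greatest fixpoint, start Z0 = {n0, n3, n4, n6}, keep only states in Sat with some successor in Z. Z1 = {n3, n4, n6}; fixed.
Sat(EG (req ∧ error)) = {n3, n4, n6}
n3 ∈ Sat(EG (req ∧ error)) = {n3, n4, n6}, so the formula holds at n3.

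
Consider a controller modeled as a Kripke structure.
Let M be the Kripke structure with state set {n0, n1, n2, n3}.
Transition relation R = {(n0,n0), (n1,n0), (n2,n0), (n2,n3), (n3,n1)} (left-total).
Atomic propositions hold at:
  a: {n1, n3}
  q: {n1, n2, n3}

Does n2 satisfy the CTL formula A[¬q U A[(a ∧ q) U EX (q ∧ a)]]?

Sat(¬q) = {n0}
Sat(a ∧ q) = {n1, n3}
Sat(q ∧ a) = {n1, n3}
Sat(EX (q ∧ a)) = {s : some successor in {n1, n3}} = {n2, n3}
A[(a ∧ q) U EX (q ∧ a)]: least fixpoint, start Z0 = Sat(EX (q ∧ a)) = {n2, n3}, add states in Sat(a ∧ q) with every successor in Z. Already a fixed point.
Sat(A[(a ∧ q) U EX (q ∧ a)]) = {n2, n3}
A[¬q U A[(a ∧ q) U EX (q ∧ a)]]: least fixpoint, start Z0 = Sat(A[(a ∧ q) U EX (q ∧ a)]) = {n2, n3}, add states in Sat(¬q) with every successor in Z. Already a fixed point.
Sat(A[¬q U A[(a ∧ q) U EX (q ∧ a)]]) = {n2, n3}
n2 ∈ Sat(A[¬q U A[(a ∧ q) U EX (q ∧ a)]]) = {n2, n3}, so the formula holds at n2.

Yes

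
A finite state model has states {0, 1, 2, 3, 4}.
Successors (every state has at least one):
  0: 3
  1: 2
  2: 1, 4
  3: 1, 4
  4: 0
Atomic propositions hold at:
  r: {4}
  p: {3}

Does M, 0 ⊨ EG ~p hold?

Sat(~p) = {0, 1, 2, 4}
EG ~p: greatest fixpoint, start Z0 = {0, 1, 2, 4}, keep only states in Sat with some successor in Z. Z1 = {1, 2, 4}; Z2 = {1, 2}; fixed.
Sat(EG ~p) = {1, 2}
0 ∉ Sat(EG ~p) = {1, 2}, so the formula does not hold at 0.

No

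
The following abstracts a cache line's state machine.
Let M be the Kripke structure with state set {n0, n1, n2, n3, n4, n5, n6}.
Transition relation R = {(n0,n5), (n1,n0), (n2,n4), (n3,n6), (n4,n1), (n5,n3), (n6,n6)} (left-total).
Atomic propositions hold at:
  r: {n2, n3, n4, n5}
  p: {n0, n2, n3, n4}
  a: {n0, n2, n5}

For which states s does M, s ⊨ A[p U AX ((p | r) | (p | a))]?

Sat(p | r) = {n0, n2, n3, n4, n5}
Sat(p | a) = {n0, n2, n3, n4, n5}
Sat((p | r) | (p | a)) = {n0, n2, n3, n4, n5}
Sat(AX ((p | r) | (p | a))) = {s : every successor in {n0, n2, n3, n4, n5}} = {n0, n1, n2, n5}
A[p U AX ((p | r) | (p | a))]: least fixpoint, start Z0 = Sat(AX ((p | r) | (p | a))) = {n0, n1, n2, n5}, add states in Sat(p) with every successor in Z. Z1 = {n0, n1, n2, n4, n5}; fixed.
Sat(A[p U AX ((p | r) | (p | a))]) = {n0, n1, n2, n4, n5}

{n0, n1, n2, n4, n5}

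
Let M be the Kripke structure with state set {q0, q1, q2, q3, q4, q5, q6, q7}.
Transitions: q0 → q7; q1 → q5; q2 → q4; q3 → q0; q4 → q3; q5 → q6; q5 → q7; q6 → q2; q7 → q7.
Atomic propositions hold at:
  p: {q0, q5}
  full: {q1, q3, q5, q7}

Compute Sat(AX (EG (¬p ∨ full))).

{q0, q1, q7}

Sat(¬p) = {q1, q2, q3, q4, q6, q7}
Sat(¬p ∨ full) = {q1, q2, q3, q4, q5, q6, q7}
EG (¬p ∨ full): greatest fixpoint, start Z0 = {q1, q2, q3, q4, q5, q6, q7}, keep only states in Sat with some successor in Z. Z1 = {q1, q2, q4, q5, q6, q7}; Z2 = {q1, q2, q5, q6, q7}; Z3 = {q1, q5, q6, q7}; Z4 = {q1, q5, q7}; fixed.
Sat(EG (¬p ∨ full)) = {q1, q5, q7}
Sat(AX (EG (¬p ∨ full))) = {s : every successor in {q1, q5, q7}} = {q0, q1, q7}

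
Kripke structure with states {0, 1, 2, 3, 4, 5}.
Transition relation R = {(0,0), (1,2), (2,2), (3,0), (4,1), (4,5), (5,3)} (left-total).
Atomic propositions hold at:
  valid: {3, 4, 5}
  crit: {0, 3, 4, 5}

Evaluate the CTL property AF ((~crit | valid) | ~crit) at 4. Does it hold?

Yes

Sat(~crit) = {1, 2}
Sat(~crit | valid) = {1, 2, 3, 4, 5}
Sat((~crit | valid) | ~crit) = {1, 2, 3, 4, 5}
AF ((~crit | valid) | ~crit): least fixpoint, start Z0 = {1, 2, 3, 4, 5}, add states with every successor in Z. Already a fixed point.
Sat(AF ((~crit | valid) | ~crit)) = {1, 2, 3, 4, 5}
4 ∈ Sat(AF ((~crit | valid) | ~crit)) = {1, 2, 3, 4, 5}, so the formula holds at 4.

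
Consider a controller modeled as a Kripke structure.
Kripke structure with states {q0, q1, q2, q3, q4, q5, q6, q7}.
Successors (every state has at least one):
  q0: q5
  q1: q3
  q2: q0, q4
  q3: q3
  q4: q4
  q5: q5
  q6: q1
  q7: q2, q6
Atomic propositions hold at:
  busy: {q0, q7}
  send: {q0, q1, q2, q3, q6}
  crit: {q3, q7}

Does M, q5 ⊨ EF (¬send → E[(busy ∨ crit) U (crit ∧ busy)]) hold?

Sat(¬send) = {q4, q5, q7}
Sat(busy ∨ crit) = {q0, q3, q7}
Sat(crit ∧ busy) = {q7}
E[(busy ∨ crit) U (crit ∧ busy)]: least fixpoint, start Z0 = Sat((crit ∧ busy)) = {q7}, add states in Sat(busy ∨ crit) with some successor in Z. Already a fixed point.
Sat(E[(busy ∨ crit) U (crit ∧ busy)]) = {q7}
Sat(¬send → E[(busy ∨ crit) U (crit ∧ busy)]) = {q0, q1, q2, q3, q6, q7}
EF (¬send → E[(busy ∨ crit) U (crit ∧ busy)]): least fixpoint, start Z0 = {q0, q1, q2, q3, q6, q7}, add states with some successor in Z. Already a fixed point.
Sat(EF (¬send → E[(busy ∨ crit) U (crit ∧ busy)])) = {q0, q1, q2, q3, q6, q7}
q5 ∉ Sat(EF (¬send → E[(busy ∨ crit) U (crit ∧ busy)])) = {q0, q1, q2, q3, q6, q7}, so the formula does not hold at q5.

No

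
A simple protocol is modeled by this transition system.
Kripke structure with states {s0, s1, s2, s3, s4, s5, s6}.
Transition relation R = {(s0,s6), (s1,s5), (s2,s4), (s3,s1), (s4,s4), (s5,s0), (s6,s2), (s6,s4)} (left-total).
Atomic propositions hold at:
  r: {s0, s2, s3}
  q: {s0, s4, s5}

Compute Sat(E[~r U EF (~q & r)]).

Sat(~r) = {s1, s4, s5, s6}
Sat(~q) = {s1, s2, s3, s6}
Sat(~q & r) = {s2, s3}
EF (~q & r): least fixpoint, start Z0 = {s2, s3}, add states with some successor in Z. Z1 = {s2, s3, s6}; Z2 = {s0, s2, s3, s6}; Z3 = {s0, s2, s3, s5, s6}; Z4 = {s0, s1, s2, s3, s5, s6}; fixed.
Sat(EF (~q & r)) = {s0, s1, s2, s3, s5, s6}
E[~r U EF (~q & r)]: least fixpoint, start Z0 = Sat(EF (~q & r)) = {s0, s1, s2, s3, s5, s6}, add states in Sat(~r) with some successor in Z. Already a fixed point.
Sat(E[~r U EF (~q & r)]) = {s0, s1, s2, s3, s5, s6}

{s0, s1, s2, s3, s5, s6}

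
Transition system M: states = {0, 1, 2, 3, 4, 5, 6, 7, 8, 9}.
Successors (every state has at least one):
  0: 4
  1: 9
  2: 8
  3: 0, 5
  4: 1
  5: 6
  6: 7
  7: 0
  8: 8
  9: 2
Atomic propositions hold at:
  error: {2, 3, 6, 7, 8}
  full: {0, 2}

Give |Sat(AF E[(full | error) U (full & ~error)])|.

5

Sat(full | error) = {0, 2, 3, 6, 7, 8}
Sat(~error) = {0, 1, 4, 5, 9}
Sat(full & ~error) = {0}
E[(full | error) U (full & ~error)]: least fixpoint, start Z0 = Sat((full & ~error)) = {0}, add states in Sat(full | error) with some successor in Z. Z1 = {0, 3, 7}; Z2 = {0, 3, 6, 7}; fixed.
Sat(E[(full | error) U (full & ~error)]) = {0, 3, 6, 7}
AF E[(full | error) U (full & ~error)]: least fixpoint, start Z0 = {0, 3, 6, 7}, add states with every successor in Z. Z1 = {0, 3, 5, 6, 7}; fixed.
Sat(AF E[(full | error) U (full & ~error)]) = {0, 3, 5, 6, 7}
|Sat(AF E[(full | error) U (full & ~error)])| = |{0, 3, 5, 6, 7}| = 5.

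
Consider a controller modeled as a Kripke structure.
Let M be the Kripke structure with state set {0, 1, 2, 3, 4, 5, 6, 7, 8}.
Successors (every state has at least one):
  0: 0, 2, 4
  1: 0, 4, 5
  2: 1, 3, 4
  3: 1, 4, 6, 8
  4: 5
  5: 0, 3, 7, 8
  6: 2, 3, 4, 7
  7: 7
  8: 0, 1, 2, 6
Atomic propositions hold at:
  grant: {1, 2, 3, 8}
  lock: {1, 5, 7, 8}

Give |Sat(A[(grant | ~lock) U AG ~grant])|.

Sat(~lock) = {0, 2, 3, 4, 6}
Sat(grant | ~lock) = {0, 1, 2, 3, 4, 6, 8}
Sat(~grant) = {0, 4, 5, 6, 7}
AG ~grant: greatest fixpoint, start Z0 = {0, 4, 5, 6, 7}, keep only states in Sat with every successor in Z. Z1 = {4, 7}; Z2 = {7}; fixed.
Sat(AG ~grant) = {7}
A[(grant | ~lock) U AG ~grant]: least fixpoint, start Z0 = Sat(AG ~grant) = {7}, add states in Sat(grant | ~lock) with every successor in Z. Already a fixed point.
Sat(A[(grant | ~lock) U AG ~grant]) = {7}
|Sat(A[(grant | ~lock) U AG ~grant])| = |{7}| = 1.

1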